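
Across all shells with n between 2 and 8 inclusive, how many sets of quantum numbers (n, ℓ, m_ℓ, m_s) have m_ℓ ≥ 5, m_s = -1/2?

Work shell by shell — for each n, count the (ℓ, m_ℓ) pairs that satisfy m_ℓ ≥ 5:
n=6 → 1; n=7 → 3; n=8 → 6.
Orbitals: 1 + 3 + 6 = 10. With m_s fixed to -1/2 there is one state per orbital, so 10 states.

10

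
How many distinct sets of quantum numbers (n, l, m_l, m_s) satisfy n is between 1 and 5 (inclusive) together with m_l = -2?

12

Per-shell orbital counts meeting the constraint:
n=3 → 1; n=4 → 2; n=5 → 3.
Orbitals: 1 + 2 + 3 = 6. Including both spin states (m_s = ±1/2) gives 2 × 6 = 12 states.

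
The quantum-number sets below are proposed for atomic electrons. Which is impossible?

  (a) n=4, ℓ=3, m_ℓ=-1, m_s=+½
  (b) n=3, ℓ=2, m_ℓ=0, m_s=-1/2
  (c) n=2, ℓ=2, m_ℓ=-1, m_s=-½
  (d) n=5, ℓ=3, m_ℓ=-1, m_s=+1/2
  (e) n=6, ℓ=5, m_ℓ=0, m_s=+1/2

(c)

(c) has ℓ = 2 ≥ n = 2, violating 0 ≤ ℓ ≤ n−1.
The remaining sets (a), (b), (d), (e) satisfy all four rules.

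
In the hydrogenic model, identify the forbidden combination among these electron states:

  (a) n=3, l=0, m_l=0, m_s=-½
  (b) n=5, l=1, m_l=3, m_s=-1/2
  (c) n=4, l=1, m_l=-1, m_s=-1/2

(b) has |m_l| = 3 > l = 1, violating −l ≤ m_l ≤ l.
The remaining sets (a), (c) satisfy all four rules.

(b)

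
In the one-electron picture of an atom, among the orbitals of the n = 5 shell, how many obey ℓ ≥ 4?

9

Go through ℓ = 0, …, 4 (the values permitted for n = 5).
Orbitals with ℓ ≥ 4, by ℓ: ℓ=4 → 9.
Total orbitals: 9.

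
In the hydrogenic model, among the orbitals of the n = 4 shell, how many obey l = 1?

For n = 4, l ranges over 0 … 3.
Orbitals with l = 1, by l: l=1 → 3.
Total orbitals: 3.

3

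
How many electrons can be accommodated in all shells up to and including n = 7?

Total orbitals = 1² + 2² + 3² + 4² + 5² + 6² + 7² = 140. Doubling for spin gives 280 electrons.

280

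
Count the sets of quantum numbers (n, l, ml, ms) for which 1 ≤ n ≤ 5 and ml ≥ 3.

8

Per-shell orbital counts meeting the constraint:
n=4 → 1; n=5 → 3.
Orbitals: 1 + 3 = 4. Including both spin states (ms = ±1/2) gives 2 × 4 = 8 states.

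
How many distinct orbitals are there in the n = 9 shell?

The n = 9 shell contains n² = 9² = 81 orbitals.

81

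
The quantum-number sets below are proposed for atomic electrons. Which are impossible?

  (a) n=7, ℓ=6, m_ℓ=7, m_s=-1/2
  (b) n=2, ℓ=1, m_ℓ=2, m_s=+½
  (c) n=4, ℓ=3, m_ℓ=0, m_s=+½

(a) and (b)

(a) has |m_ℓ| = 7 > ℓ = 6, violating −ℓ ≤ m_ℓ ≤ ℓ.
(b) has |m_ℓ| = 2 > ℓ = 1, violating −ℓ ≤ m_ℓ ≤ ℓ.
The remaining set (c) satisfies all four rules.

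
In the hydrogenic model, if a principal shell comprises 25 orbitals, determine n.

n = 5

n² = 25 ⇒ n = 5.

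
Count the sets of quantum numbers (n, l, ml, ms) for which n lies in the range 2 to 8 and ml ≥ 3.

Work shell by shell — for each n, count the (l, ml) pairs that satisfy ml ≥ 3:
n=4 → 1; n=5 → 3; n=6 → 6; n=7 → 10; n=8 → 15.
Orbitals: 1 + 3 + 6 + 10 + 15 = 35. Including both spin states (ms = ±1/2) gives 2 × 35 = 70 states.

70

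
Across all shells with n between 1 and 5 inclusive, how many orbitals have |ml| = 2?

12

Count contributing orbitals for each principal shell:
n=3 → 2; n=4 → 4; n=5 → 6.
Total orbitals: 2 + 4 + 6 = 12.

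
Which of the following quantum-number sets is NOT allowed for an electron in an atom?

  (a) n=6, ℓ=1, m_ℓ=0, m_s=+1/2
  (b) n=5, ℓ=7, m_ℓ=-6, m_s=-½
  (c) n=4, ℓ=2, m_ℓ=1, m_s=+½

(b)

(b) has ℓ = 7 ≥ n = 5, violating 0 ≤ ℓ ≤ n−1.
The remaining sets (a), (c) satisfy all four rules.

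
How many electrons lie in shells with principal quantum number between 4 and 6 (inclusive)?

154

Shell n has n² orbitals: 4²=16 + 5²=25 + 6²=36 = 77 orbitals.
Two spin states per orbital: 2 × 77 = 154 electrons.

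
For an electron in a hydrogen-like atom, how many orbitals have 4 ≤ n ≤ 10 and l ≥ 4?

259

For each n in the range, tally the orbitals obeying l ≥ 4:
n=5 → 9; n=6 → 20; n=7 → 33; n=8 → 48; n=9 → 65; n=10 → 84.
Total orbitals: 9 + 20 + 33 + 48 + 65 + 84 = 259.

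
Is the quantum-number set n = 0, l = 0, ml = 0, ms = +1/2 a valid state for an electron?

The principal quantum number must be a positive integer (n ≥ 1), but here n = 0.

No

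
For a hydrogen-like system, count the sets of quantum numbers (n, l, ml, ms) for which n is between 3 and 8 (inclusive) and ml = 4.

Count contributing orbitals for each principal shell:
n=5 → 1; n=6 → 2; n=7 → 3; n=8 → 4.
Orbitals: 1 + 2 + 3 + 4 = 10. Including both spin states (ms = ±1/2) gives 2 × 10 = 20 states.

20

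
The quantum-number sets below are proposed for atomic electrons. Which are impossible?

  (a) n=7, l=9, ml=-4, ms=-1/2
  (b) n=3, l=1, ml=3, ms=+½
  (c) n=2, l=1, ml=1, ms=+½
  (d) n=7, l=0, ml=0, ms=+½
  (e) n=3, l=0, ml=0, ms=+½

(a) has l = 9 ≥ n = 7, violating 0 ≤ l ≤ n−1.
(b) has |ml| = 3 > l = 1, violating −l ≤ ml ≤ l.
The remaining sets (c), (d), (e) satisfy all four rules.

(a) and (b)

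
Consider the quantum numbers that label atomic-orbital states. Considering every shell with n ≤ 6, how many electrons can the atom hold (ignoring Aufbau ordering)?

Total orbitals = 1² + 2² + 3² + 4² + 5² + 6² = 91. Doubling for spin gives 182 electrons.

182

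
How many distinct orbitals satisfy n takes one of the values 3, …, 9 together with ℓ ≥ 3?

Treat each shell separately and count matching orbitals:
n=4 → 7; n=5 → 16; n=6 → 27; n=7 → 40; n=8 → 55; n=9 → 72.
Total orbitals: 7 + 16 + 27 + 40 + 55 + 72 = 217.

217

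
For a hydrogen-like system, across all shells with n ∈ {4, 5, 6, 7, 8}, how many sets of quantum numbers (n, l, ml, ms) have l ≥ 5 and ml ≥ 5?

20

Treat each shell separately and count matching orbitals:
n=6 → 1; n=7 → 3; n=8 → 6.
Orbitals: 1 + 3 + 6 = 10. Including both spin states (ms = ±1/2) gives 2 × 10 = 20 states.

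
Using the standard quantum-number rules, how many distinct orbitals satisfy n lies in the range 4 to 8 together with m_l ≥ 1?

Per-shell orbital counts meeting the constraint:
n=4 → 6; n=5 → 10; n=6 → 15; n=7 → 21; n=8 → 28.
Total orbitals: 6 + 10 + 15 + 21 + 28 = 80.

80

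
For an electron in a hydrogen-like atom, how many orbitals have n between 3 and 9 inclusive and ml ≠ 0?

238

Treat each shell separately and count matching orbitals:
n=3 → 6; n=4 → 12; n=5 → 20; n=6 → 30; n=7 → 42; n=8 → 56; n=9 → 72.
Total orbitals: 6 + 12 + 20 + 30 + 42 + 56 + 72 = 238.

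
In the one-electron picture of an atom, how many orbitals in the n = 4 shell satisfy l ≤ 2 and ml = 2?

The n = 4 shell has l = 0 through 3; check each.
Contributions: l=2 → 1.
Total orbitals: 1.

1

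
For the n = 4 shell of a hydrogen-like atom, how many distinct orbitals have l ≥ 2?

The n = 4 shell has l = 0 through 3; check each.
Orbitals with l ≥ 2, by l: l=2 → 5; l=3 → 7.
Total orbitals: 5 + 7 = 12.

12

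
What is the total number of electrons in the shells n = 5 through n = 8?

Shell n has n² orbitals: 5²=25 + 6²=36 + 7²=49 + 8²=64 = 174 orbitals.
Two spin states per orbital: 2 × 174 = 348 electrons.

348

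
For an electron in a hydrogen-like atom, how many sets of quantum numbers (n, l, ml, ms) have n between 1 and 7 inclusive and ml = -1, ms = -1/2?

Per-shell orbital counts meeting the constraint:
n=2 → 1; n=3 → 2; n=4 → 3; n=5 → 4; n=6 → 5; n=7 → 6.
Orbitals: 1 + 2 + 3 + 4 + 5 + 6 = 21. With ms fixed to -1/2 there is one state per orbital, so 21 states.

21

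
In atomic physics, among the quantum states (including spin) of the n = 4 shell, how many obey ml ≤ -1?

12

Orbitals with ml ≤ -1, by l: l=1 → 1; l=2 → 2; l=3 → 3.
Orbitals: 1 + 2 + 3 = 6. Each orbital carries two spin states, so 6 × 2 = 12 states.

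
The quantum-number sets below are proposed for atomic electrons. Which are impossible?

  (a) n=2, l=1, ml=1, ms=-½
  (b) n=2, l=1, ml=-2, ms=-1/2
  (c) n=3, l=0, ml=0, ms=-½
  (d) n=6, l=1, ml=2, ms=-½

(b) has |ml| = 2 > l = 1, violating −l ≤ ml ≤ l.
(d) has |ml| = 2 > l = 1, violating −l ≤ ml ≤ l.
The remaining sets (a), (c) satisfy all four rules.

(b) and (d)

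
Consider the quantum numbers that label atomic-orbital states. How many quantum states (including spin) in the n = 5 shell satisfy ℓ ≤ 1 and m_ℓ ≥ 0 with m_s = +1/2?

Go through ℓ = 0, …, 4 (the values permitted for n = 5).
Contributions: ℓ=0 → 1; ℓ=1 → 2.
Orbitals: 1 + 2 = 3. With m_s fixed to a single value there is one state per orbital, giving 3 states.

3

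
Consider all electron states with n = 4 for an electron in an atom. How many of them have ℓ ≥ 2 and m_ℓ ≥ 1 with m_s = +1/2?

Orbitals with ℓ ≥ 2 and m_ℓ ≥ 1, by ℓ: ℓ=2 → 2; ℓ=3 → 3.
Orbitals: 2 + 3 = 5. With m_s fixed to a single value there is one state per orbital, giving 5 states.

5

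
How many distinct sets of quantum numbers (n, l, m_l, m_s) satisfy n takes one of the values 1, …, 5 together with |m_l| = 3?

Go shell by shell, enumerating (l, m_l) with |m_l| = 3:
n=4 → 2; n=5 → 4.
Orbitals: 2 + 4 = 6. Including both spin states (m_s = ±1/2) gives 2 × 6 = 12 states.

12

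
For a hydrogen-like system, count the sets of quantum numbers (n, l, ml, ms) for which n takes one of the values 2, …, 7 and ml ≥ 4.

Treat each shell separately and count matching orbitals:
n=5 → 1; n=6 → 3; n=7 → 6.
Orbitals: 1 + 3 + 6 = 10. Including both spin states (ms = ±1/2) gives 2 × 10 = 20 states.

20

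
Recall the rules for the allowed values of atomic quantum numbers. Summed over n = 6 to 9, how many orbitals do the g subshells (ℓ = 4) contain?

36

A g subshell (ℓ = 4) exists for every n ≥ 5, so shells n = 6, 7, 8, 9 each contribute one — 4 subshells.
Since each g subshell has 2·4+1 = 9 orbitals, the total is 4 × 9 = 36.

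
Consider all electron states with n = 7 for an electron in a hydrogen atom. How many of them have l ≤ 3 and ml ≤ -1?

With n = 7 the allowed l are 0, 1, …, 6.
The (l, ml) pairs meeting l ≤ 3 and ml ≤ -1 give: l=1 → 1; l=2 → 2; l=3 → 3.
Orbitals: 1 + 2 + 3 = 6. Each orbital carries two spin states, so 6 × 2 = 12 states.

12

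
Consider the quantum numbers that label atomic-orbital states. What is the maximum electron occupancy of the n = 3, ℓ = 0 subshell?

A subshell with ℓ = 0 has 2ℓ+1 = 1 orbital, each holding 2 electrons (spin ±1/2), so 1 × 2 = 2.

2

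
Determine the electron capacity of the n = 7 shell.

A shell holds 2n² electrons: 2 × 7² = 2 × 49 = 98.

98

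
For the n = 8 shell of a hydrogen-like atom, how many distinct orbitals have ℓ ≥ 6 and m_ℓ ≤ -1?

Go through ℓ = 0, …, 7 (the values permitted for n = 8).
The (ℓ, m_ℓ) pairs meeting ℓ ≥ 6 and m_ℓ ≤ -1 give: ℓ=6 → 6; ℓ=7 → 7.
Total orbitals: 6 + 7 = 13.

13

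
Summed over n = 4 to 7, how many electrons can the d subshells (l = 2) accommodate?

A d subshell (l = 2) exists for every n ≥ 3, so shells n = 4, 5, 6, 7 each contribute one — 4 subshells.
Since each d subshell holds 2(2·2+1) = 10 electrons, the total is 4 × 10 = 40.

40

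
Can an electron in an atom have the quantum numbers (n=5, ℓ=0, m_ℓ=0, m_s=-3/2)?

No

The spin quantum number for an electron can only be m_s = +1/2 or −1/2; m_s = -3/2 is not one of those.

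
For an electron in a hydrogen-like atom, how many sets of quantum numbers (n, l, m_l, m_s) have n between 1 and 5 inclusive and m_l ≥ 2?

Work shell by shell — for each n, count the (l, m_l) pairs that satisfy m_l ≥ 2:
n=3 → 1; n=4 → 3; n=5 → 6.
Orbitals: 1 + 3 + 6 = 10. Including both spin states (m_s = ±1/2) gives 2 × 10 = 20 states.

20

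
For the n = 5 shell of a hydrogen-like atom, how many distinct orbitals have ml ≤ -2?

Go through l = 0, …, 4 (the values permitted for n = 5).
Contributions: l=2 → 1; l=3 → 2; l=4 → 3.
Total orbitals: 1 + 2 + 3 = 6.

6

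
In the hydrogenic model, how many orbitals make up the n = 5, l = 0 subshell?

A subshell has 2l+1 orbitals; with l = 0, that's 1.

1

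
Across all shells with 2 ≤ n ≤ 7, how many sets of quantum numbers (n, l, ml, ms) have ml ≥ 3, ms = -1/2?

20

Count contributing orbitals for each principal shell:
n=4 → 1; n=5 → 3; n=6 → 6; n=7 → 10.
Orbitals: 1 + 3 + 6 + 10 = 20. With ms fixed to -1/2 there is one state per orbital, so 20 states.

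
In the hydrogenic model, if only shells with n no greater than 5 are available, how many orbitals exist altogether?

Total orbitals = 1² + 2² + 3² + 4² + 5² = 55.

55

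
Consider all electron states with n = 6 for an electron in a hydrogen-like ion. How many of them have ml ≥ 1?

30

The (l, ml) pairs meeting ml ≥ 1 give: l=1 → 1; l=2 → 2; l=3 → 3; l=4 → 4; l=5 → 5.
Orbitals: 1 + 2 + 3 + 4 + 5 = 15. Each orbital carries two spin states, so 15 × 2 = 30 states.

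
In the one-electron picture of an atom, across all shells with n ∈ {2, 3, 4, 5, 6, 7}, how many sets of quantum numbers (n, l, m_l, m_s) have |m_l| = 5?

12

Treat each shell separately and count matching orbitals:
n=6 → 2; n=7 → 4.
Orbitals: 2 + 4 = 6. Including both spin states (m_s = ±1/2) gives 2 × 6 = 12 states.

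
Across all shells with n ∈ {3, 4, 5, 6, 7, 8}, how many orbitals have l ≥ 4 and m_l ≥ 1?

50

For each n in the range, tally the orbitals obeying l ≥ 4 and m_l ≥ 1:
n=5 → 4; n=6 → 9; n=7 → 15; n=8 → 22.
Total orbitals: 4 + 9 + 15 + 22 = 50.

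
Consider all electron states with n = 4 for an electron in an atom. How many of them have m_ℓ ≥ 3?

Per ℓ-value: ℓ=3 → 1.
Orbitals: 1. Each orbital carries two spin states, so 1 × 2 = 2 states.

2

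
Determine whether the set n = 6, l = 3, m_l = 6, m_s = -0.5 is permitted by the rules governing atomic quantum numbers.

The magnetic quantum number must satisfy −l ≤ m_l ≤ l. With l = 3, m_l can only be -3, -2, -1, 0, 1, 2, 3, so m_l = 6 is forbidden.

No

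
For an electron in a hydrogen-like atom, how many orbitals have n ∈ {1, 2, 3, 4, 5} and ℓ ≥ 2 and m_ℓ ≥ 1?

16

Count contributing orbitals for each principal shell:
n=3 → 2; n=4 → 5; n=5 → 9.
Total orbitals: 2 + 5 + 9 = 16.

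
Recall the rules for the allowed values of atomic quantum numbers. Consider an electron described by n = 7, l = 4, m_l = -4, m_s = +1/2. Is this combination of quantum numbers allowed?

n = 7 is a positive integer. l = 4 satisfies 0 ≤ l ≤ n−1 = 6. m_l = -4 lies in the range −l … +l (here −4 … 4). m_s = +1/2 is one of ±1/2.
All four constraints are satisfied.

Allowed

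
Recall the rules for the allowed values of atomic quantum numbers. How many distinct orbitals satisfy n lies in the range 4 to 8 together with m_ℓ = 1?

Work shell by shell — for each n, count the (ℓ, m_ℓ) pairs that satisfy m_ℓ = 1:
n=4 → 3; n=5 → 4; n=6 → 5; n=7 → 6; n=8 → 7.
Total orbitals: 3 + 4 + 5 + 6 + 7 = 25.

25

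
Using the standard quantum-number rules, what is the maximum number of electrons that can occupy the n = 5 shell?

50

A shell holds 2n² electrons: 2 × 5² = 2 × 25 = 50.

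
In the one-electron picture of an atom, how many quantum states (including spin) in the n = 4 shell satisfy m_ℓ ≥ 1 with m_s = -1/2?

The (ℓ, m_ℓ) pairs meeting m_ℓ ≥ 1 give: ℓ=1 → 1; ℓ=2 → 2; ℓ=3 → 3.
Orbitals: 1 + 2 + 3 = 6. With m_s fixed to a single value there is one state per orbital, giving 6 states.

6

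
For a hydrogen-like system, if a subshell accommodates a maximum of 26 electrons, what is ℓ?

2(2ℓ+1) = 26 ⇒ 2ℓ+1 = 13 ⇒ ℓ = 6.

ℓ = 6 (i)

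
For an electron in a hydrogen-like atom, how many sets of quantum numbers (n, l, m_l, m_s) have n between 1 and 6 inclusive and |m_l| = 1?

For each n in the range, tally the orbitals obeying |m_l| = 1:
n=2 → 2; n=3 → 4; n=4 → 6; n=5 → 8; n=6 → 10.
Orbitals: 2 + 4 + 6 + 8 + 10 = 30. Including both spin states (m_s = ±1/2) gives 2 × 30 = 60 states.

60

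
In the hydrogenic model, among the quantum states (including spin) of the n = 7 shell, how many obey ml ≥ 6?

2

The n = 7 shell has l = 0 through 6; check each.
Orbitals with ml ≥ 6, by l: l=6 → 1.
Orbitals: 1. Each orbital carries two spin states, so 1 × 2 = 2 states.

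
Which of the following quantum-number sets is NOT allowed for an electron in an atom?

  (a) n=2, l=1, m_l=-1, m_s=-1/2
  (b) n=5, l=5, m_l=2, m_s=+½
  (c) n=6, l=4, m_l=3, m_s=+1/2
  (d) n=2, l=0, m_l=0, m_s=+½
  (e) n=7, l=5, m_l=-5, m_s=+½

(b)

(b) has l = 5 ≥ n = 5, violating 0 ≤ l ≤ n−1.
The remaining sets (a), (c), (d), (e) satisfy all four rules.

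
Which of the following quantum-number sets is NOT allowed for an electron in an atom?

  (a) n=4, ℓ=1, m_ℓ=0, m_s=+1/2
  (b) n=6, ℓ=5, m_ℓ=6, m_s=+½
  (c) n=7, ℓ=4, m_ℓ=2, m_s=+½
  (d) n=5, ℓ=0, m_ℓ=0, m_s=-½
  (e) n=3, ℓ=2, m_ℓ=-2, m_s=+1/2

(b)

(b) has |m_ℓ| = 6 > ℓ = 5, violating −ℓ ≤ m_ℓ ≤ ℓ.
The remaining sets (a), (c), (d), (e) satisfy all four rules.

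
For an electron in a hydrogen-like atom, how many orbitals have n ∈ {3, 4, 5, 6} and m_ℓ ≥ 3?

10

Per-shell orbital counts meeting the constraint:
n=4 → 1; n=5 → 3; n=6 → 6.
Total orbitals: 1 + 3 + 6 = 10.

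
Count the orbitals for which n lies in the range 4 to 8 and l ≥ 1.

185

Count contributing orbitals for each principal shell:
n=4 → 15; n=5 → 24; n=6 → 35; n=7 → 48; n=8 → 63.
Total orbitals: 15 + 24 + 35 + 48 + 63 = 185.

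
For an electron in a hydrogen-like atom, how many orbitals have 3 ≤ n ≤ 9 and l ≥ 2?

252

Per-shell orbital counts meeting the constraint:
n=3 → 5; n=4 → 12; n=5 → 21; n=6 → 32; n=7 → 45; n=8 → 60; n=9 → 77.
Total orbitals: 5 + 12 + 21 + 32 + 45 + 60 + 77 = 252.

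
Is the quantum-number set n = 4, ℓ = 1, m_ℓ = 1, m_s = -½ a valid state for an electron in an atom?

Valid

n = 4 is a positive integer. ℓ = 1 satisfies 0 ≤ ℓ ≤ n−1 = 3. m_ℓ = 1 lies in the range −ℓ … +ℓ (here −1 … 1). m_s = -1/2 is one of ±1/2.
All four constraints are satisfied.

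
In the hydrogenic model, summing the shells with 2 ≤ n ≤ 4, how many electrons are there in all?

Shell n has n² orbitals: 2²=4 + 3²=9 + 4²=16 = 29 orbitals.
Two spin states per orbital: 2 × 29 = 58 electrons.

58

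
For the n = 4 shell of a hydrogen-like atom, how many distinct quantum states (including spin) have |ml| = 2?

With n = 4 the allowed l are 0, 1, …, 3.
Per l-value: l=2 → 2; l=3 → 2.
Orbitals: 2 + 2 = 4. Each orbital carries two spin states, so 4 × 2 = 8 states.

8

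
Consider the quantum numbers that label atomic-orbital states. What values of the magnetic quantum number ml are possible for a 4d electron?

-2, -1, 0, 1, 2

The 4d subshell has l = 2, and ml takes every integer from −l to +l. With l = 2 that gives the 5 values -2, -1, 0, 1, 2.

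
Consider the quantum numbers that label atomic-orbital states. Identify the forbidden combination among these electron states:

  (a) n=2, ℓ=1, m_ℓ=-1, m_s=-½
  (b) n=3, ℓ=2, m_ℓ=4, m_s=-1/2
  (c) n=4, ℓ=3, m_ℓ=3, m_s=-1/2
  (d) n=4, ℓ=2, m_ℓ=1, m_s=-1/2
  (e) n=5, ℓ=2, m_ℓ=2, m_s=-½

(b)

(b) has |m_ℓ| = 4 > ℓ = 2, violating −ℓ ≤ m_ℓ ≤ ℓ.
The remaining sets (a), (c), (d), (e) satisfy all four rules.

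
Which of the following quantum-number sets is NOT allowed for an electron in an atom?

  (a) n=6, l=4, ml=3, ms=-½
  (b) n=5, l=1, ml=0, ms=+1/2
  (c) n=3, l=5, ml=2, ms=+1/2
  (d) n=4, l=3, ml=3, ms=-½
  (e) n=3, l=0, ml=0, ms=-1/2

(c)

(c) has l = 5 ≥ n = 3, violating 0 ≤ l ≤ n−1.
The remaining sets (a), (b), (d), (e) satisfy all four rules.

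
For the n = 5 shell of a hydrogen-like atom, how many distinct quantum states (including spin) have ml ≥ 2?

12

Go through l = 0, …, 4 (the values permitted for n = 5).
Orbitals with ml ≥ 2, by l: l=2 → 1; l=3 → 2; l=4 → 3.
Orbitals: 1 + 2 + 3 = 6. Each orbital carries two spin states, so 6 × 2 = 12 states.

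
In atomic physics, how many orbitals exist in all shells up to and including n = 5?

Total orbitals = 1² + 2² + 3² + 4² + 5² = 55.

55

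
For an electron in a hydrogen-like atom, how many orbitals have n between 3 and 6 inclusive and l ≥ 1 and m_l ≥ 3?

10

Work shell by shell — for each n, count the (l, m_l) pairs that satisfy l ≥ 1 and m_l ≥ 3:
n=4 → 1; n=5 → 3; n=6 → 6.
Total orbitals: 1 + 3 + 6 = 10.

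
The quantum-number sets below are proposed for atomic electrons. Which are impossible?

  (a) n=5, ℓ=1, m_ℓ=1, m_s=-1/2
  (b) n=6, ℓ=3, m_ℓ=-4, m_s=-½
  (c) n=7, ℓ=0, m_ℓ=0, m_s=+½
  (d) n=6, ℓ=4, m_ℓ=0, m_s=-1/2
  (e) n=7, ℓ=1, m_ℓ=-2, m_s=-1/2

(b) and (e)

(b) has |m_ℓ| = 4 > ℓ = 3, violating −ℓ ≤ m_ℓ ≤ ℓ.
(e) has |m_ℓ| = 2 > ℓ = 1, violating −ℓ ≤ m_ℓ ≤ ℓ.
The remaining sets (a), (c), (d) satisfy all four rules.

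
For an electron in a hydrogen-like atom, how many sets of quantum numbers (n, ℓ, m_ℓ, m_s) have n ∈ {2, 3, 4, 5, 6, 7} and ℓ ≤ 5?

Treat each shell separately and count matching orbitals:
n=2 → 4; n=3 → 9; n=4 → 16; n=5 → 25; n=6 → 36; n=7 → 36.
Orbitals: 4 + 9 + 16 + 25 + 36 + 36 = 126. Including both spin states (m_s = ±1/2) gives 2 × 126 = 252 states.

252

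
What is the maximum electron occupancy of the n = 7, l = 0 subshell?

A subshell with l = 0 has 2l+1 = 1 orbital, each holding 2 electrons (spin ±1/2), so 1 × 2 = 2.

2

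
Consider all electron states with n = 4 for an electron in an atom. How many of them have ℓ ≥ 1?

30

With n = 4 the allowed ℓ are 0, 1, …, 3.
Per ℓ-value: ℓ=1 → 3; ℓ=2 → 5; ℓ=3 → 7.
Orbitals: 3 + 5 + 7 = 15. Each orbital carries two spin states, so 15 × 2 = 30 states.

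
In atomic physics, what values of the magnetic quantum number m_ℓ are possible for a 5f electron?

The 5f subshell has ℓ = 3, and m_ℓ takes every integer from −ℓ to +ℓ. With ℓ = 3 that gives the 7 values -3, -2, -1, 0, 1, 2, 3.

-3, -2, -1, 0, 1, 2, 3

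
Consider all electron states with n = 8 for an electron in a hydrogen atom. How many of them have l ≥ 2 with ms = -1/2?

For n = 8, l ranges over 0 … 7.
Orbitals with l ≥ 2, by l: l=2 → 5; l=3 → 7; l=4 → 9; l=5 → 11; l=6 → 13; l=7 → 15.
Orbitals: 5 + 7 + 9 + 11 + 13 + 15 = 60. With ms fixed to a single value there is one state per orbital, giving 60 states.

60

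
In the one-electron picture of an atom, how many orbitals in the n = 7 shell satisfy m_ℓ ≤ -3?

For n = 7, ℓ ranges over 0 … 6.
The (ℓ, m_ℓ) pairs meeting m_ℓ ≤ -3 give: ℓ=3 → 1; ℓ=4 → 2; ℓ=5 → 3; ℓ=6 → 4.
Total orbitals: 1 + 2 + 3 + 4 = 10.

10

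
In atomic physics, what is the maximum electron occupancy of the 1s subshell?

2

A subshell with l = 0 has 2l+1 = 1 orbital, each holding 2 electrons (spin ±1/2), so 1 × 2 = 2.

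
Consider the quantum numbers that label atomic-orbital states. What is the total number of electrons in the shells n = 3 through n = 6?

Shell n has n² orbitals: 3²=9 + 4²=16 + 5²=25 + 6²=36 = 86 orbitals.
Two spin states per orbital: 2 × 86 = 172 electrons.

172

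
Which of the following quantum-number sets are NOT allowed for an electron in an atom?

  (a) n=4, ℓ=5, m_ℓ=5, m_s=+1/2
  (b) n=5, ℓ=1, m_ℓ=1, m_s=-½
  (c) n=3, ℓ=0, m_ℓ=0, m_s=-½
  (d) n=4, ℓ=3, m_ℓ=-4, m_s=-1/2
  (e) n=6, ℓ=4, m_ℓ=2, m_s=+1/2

(a) and (d)

(a) has ℓ = 5 ≥ n = 4, violating 0 ≤ ℓ ≤ n−1.
(d) has |m_ℓ| = 4 > ℓ = 3, violating −ℓ ≤ m_ℓ ≤ ℓ.
The remaining sets (b), (c), (e) satisfy all four rules.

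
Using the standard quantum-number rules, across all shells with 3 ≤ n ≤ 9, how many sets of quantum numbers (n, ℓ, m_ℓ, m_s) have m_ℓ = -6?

12

Treat each shell separately and count matching orbitals:
n=7 → 1; n=8 → 2; n=9 → 3.
Orbitals: 1 + 2 + 3 = 6. Including both spin states (m_s = ±1/2) gives 2 × 6 = 12 states.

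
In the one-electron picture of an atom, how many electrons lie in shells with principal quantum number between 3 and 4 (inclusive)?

50

Shell n has n² orbitals: 3²=9 + 4²=16 = 25 orbitals.
Two spin states per orbital: 2 × 25 = 50 electrons.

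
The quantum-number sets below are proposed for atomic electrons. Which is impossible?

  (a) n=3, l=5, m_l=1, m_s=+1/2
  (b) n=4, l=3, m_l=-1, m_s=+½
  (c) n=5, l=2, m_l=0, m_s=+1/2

(a) has l = 5 ≥ n = 3, violating 0 ≤ l ≤ n−1.
The remaining sets (b), (c) satisfy all four rules.

(a)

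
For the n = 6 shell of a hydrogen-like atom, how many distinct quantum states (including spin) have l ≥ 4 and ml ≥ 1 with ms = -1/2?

Orbitals with l ≥ 4 and ml ≥ 1, by l: l=4 → 4; l=5 → 5.
Orbitals: 4 + 5 = 9. With ms fixed to a single value there is one state per orbital, giving 9 states.

9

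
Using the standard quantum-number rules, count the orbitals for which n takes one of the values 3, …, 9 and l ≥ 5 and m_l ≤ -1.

60

For each n in the range, tally the orbitals obeying l ≥ 5 and m_l ≤ -1:
n=6 → 5; n=7 → 11; n=8 → 18; n=9 → 26.
Total orbitals: 5 + 11 + 18 + 26 = 60.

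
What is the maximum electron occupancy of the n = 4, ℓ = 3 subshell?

A subshell with ℓ = 3 has 2ℓ+1 = 7 orbitals, each holding 2 electrons (spin ±1/2), so 7 × 2 = 14.

14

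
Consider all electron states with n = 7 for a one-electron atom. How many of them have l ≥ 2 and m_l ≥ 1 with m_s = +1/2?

For n = 7, l ranges over 0 … 6.
Contributions: l=2 → 2; l=3 → 3; l=4 → 4; l=5 → 5; l=6 → 6.
Orbitals: 2 + 3 + 4 + 5 + 6 = 20. With m_s fixed to a single value there is one state per orbital, giving 20 states.

20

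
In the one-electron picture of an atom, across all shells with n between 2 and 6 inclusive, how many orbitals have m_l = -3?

Per-shell orbital counts meeting the constraint:
n=4 → 1; n=5 → 2; n=6 → 3.
Total orbitals: 1 + 2 + 3 = 6.

6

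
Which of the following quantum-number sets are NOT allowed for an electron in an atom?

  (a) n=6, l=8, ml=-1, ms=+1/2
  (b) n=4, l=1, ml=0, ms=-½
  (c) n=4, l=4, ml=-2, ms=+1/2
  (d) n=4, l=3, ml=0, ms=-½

(a) and (c)

(a) has l = 8 ≥ n = 6, violating 0 ≤ l ≤ n−1.
(c) has l = 4 ≥ n = 4, violating 0 ≤ l ≤ n−1.
The remaining sets (b), (d) satisfy all four rules.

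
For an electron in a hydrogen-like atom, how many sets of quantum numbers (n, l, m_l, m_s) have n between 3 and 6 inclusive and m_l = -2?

20

Per-shell orbital counts meeting the constraint:
n=3 → 1; n=4 → 2; n=5 → 3; n=6 → 4.
Orbitals: 1 + 2 + 3 + 4 = 10. Including both spin states (m_s = ±1/2) gives 2 × 10 = 20 states.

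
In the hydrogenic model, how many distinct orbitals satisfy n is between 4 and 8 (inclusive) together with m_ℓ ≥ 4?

For each n in the range, tally the orbitals obeying m_ℓ ≥ 4:
n=5 → 1; n=6 → 3; n=7 → 6; n=8 → 10.
Total orbitals: 1 + 3 + 6 + 10 = 20.

20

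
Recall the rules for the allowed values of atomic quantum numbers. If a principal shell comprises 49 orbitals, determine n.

n² = 49 ⇒ n = 7.

n = 7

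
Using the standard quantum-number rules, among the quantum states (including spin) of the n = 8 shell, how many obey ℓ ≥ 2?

Go through ℓ = 0, …, 7 (the values permitted for n = 8).
The (ℓ, m_ℓ) pairs meeting ℓ ≥ 2 give: ℓ=2 → 5; ℓ=3 → 7; ℓ=4 → 9; ℓ=5 → 11; ℓ=6 → 13; ℓ=7 → 15.
Orbitals: 5 + 7 + 9 + 11 + 13 + 15 = 60. Each orbital carries two spin states, so 60 × 2 = 120 states.

120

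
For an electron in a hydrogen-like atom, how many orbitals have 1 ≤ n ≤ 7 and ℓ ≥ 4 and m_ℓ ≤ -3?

Go shell by shell, enumerating (ℓ, m_ℓ) with ℓ ≥ 4 and m_ℓ ≤ -3:
n=5 → 2; n=6 → 5; n=7 → 9.
Total orbitals: 2 + 5 + 9 = 16.

16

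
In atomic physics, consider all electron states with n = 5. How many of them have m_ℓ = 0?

Go through ℓ = 0, …, 4 (the values permitted for n = 5).
Per ℓ-value: ℓ=0 → 1; ℓ=1 → 1; ℓ=2 → 1; ℓ=3 → 1; ℓ=4 → 1.
Orbitals: 1 + 1 + 1 + 1 + 1 = 5. Each orbital carries two spin states, so 5 × 2 = 10 states.

10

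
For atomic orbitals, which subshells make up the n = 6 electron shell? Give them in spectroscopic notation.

6s, 6p, 6d, 6f, 6g, 6h

For n = 6, l runs from 0 to 5. In spectroscopic notation l = 0,1,2,… ↔ s,p,d,f,g,h,i, so the subshells are 6s, 6p, 6d, 6f, 6g, 6h.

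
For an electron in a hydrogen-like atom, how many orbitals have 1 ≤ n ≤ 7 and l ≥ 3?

90

For each n in the range, tally the orbitals obeying l ≥ 3:
n=4 → 7; n=5 → 16; n=6 → 27; n=7 → 40.
Total orbitals: 7 + 16 + 27 + 40 = 90.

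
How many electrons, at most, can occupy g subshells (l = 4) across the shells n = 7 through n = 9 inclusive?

A g subshell (l = 4) exists for every n ≥ 5, so shells n = 7, 8, 9 each contribute one — 3 subshells.
Since each g subshell holds 2(2·4+1) = 18 electrons, the total is 3 × 18 = 54.

54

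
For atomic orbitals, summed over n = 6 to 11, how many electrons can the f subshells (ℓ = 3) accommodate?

84

An f subshell (ℓ = 3) exists for every n ≥ 4, so shells n = 6, 7, 8, 9, 10, 11 each contribute one — 6 subshells.
Since each f subshell holds 2(2·3+1) = 14 electrons, the total is 6 × 14 = 84.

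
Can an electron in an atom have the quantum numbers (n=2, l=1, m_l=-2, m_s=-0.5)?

No

The magnetic quantum number must satisfy −l ≤ m_l ≤ l. With l = 1, m_l can only be -1, 0, 1, so m_l = -2 is forbidden.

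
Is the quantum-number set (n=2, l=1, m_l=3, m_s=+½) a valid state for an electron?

The magnetic quantum number must satisfy −l ≤ m_l ≤ l. With l = 1, m_l can only be -1, 0, 1, so m_l = 3 is forbidden.

Not allowed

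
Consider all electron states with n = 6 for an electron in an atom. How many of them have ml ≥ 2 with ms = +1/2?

Contributions: l=2 → 1; l=3 → 2; l=4 → 3; l=5 → 4.
Orbitals: 1 + 2 + 3 + 4 = 10. With ms fixed to a single value there is one state per orbital, giving 10 states.

10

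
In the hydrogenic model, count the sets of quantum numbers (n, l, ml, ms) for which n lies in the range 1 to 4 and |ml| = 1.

24

For each n in the range, tally the orbitals obeying |ml| = 1:
n=2 → 2; n=3 → 4; n=4 → 6.
Orbitals: 2 + 4 + 6 = 12. Including both spin states (ms = ±1/2) gives 2 × 12 = 24 states.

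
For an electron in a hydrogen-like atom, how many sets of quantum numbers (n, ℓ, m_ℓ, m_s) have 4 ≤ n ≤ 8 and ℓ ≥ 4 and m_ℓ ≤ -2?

80

Work shell by shell — for each n, count the (ℓ, m_ℓ) pairs that satisfy ℓ ≥ 4 and m_ℓ ≤ -2:
n=5 → 3; n=6 → 7; n=7 → 12; n=8 → 18.
Orbitals: 3 + 7 + 12 + 18 = 40. Including both spin states (m_s = ±1/2) gives 2 × 40 = 80 states.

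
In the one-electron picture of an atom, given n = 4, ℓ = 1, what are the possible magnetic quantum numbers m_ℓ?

-1, 0, 1

m_ℓ takes every integer from −ℓ to +ℓ. With ℓ = 1 that gives the 3 values -1, 0, 1.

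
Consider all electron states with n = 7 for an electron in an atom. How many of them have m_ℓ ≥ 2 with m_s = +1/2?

15

For n = 7, ℓ ranges over 0 … 6.
Orbitals with m_ℓ ≥ 2, by ℓ: ℓ=2 → 1; ℓ=3 → 2; ℓ=4 → 3; ℓ=5 → 4; ℓ=6 → 5.
Orbitals: 1 + 2 + 3 + 4 + 5 = 15. With m_s fixed to a single value there is one state per orbital, giving 15 states.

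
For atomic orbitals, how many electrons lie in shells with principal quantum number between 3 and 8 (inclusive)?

Shell n has n² orbitals: 3²=9 + 4²=16 + 5²=25 + 6²=36 + 7²=49 + 8²=64 = 199 orbitals.
Two spin states per orbital: 2 × 199 = 398 electrons.

398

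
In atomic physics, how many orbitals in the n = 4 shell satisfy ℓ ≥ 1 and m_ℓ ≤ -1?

Go through ℓ = 0, …, 3 (the values permitted for n = 4).
Contributions: ℓ=1 → 1; ℓ=2 → 2; ℓ=3 → 3.
Total orbitals: 1 + 2 + 3 = 6.

6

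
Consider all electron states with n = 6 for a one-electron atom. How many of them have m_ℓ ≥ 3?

The n = 6 shell has ℓ = 0 through 5; check each.
Per ℓ-value: ℓ=3 → 1; ℓ=4 → 2; ℓ=5 → 3.
Orbitals: 1 + 2 + 3 = 6. Each orbital carries two spin states, so 6 × 2 = 12 states.

12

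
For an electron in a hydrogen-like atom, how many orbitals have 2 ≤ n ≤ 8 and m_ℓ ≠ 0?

Per-shell orbital counts meeting the constraint:
n=2 → 2; n=3 → 6; n=4 → 12; n=5 → 20; n=6 → 30; n=7 → 42; n=8 → 56.
Total orbitals: 2 + 6 + 12 + 20 + 30 + 42 + 56 = 168.

168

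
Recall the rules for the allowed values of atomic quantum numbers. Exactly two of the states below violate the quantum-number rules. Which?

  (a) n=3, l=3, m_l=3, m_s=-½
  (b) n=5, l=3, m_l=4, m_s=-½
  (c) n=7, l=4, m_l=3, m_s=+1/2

(a) has l = 3 ≥ n = 3, violating 0 ≤ l ≤ n−1.
(b) has |m_l| = 4 > l = 3, violating −l ≤ m_l ≤ l.
The remaining set (c) satisfies all four rules.

(a) and (b)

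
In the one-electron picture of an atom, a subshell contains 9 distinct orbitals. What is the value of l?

l = 4

2l+1 = 9 gives l = 4.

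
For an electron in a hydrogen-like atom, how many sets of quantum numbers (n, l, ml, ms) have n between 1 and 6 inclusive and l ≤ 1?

42

Work shell by shell — for each n, count the (l, ml) pairs that satisfy l ≤ 1:
n=1 → 1; n=2 → 4; n=3 → 4; n=4 → 4; n=5 → 4; n=6 → 4.
Orbitals: 1 + 4 + 4 + 4 + 4 + 4 = 21. Including both spin states (ms = ±1/2) gives 2 × 21 = 42 states.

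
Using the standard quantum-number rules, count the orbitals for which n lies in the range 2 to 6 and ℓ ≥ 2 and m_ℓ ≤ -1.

Per-shell orbital counts meeting the constraint:
n=3 → 2; n=4 → 5; n=5 → 9; n=6 → 14.
Total orbitals: 2 + 5 + 9 + 14 = 30.

30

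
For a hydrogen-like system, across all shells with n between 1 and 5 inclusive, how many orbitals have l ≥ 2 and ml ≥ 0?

22

Treat each shell separately and count matching orbitals:
n=3 → 3; n=4 → 7; n=5 → 12.
Total orbitals: 3 + 7 + 12 = 22.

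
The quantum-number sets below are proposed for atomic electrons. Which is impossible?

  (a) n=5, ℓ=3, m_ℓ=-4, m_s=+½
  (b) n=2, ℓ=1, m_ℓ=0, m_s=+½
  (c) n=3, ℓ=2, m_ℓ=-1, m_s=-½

(a) has |m_ℓ| = 4 > ℓ = 3, violating −ℓ ≤ m_ℓ ≤ ℓ.
The remaining sets (b), (c) satisfy all four rules.

(a)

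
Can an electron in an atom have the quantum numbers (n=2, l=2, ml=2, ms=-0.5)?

No

The orbital quantum number must satisfy 0 ≤ l ≤ n−1. With n = 2 the allowed l values are 0, 1, so l = 2 is out of range.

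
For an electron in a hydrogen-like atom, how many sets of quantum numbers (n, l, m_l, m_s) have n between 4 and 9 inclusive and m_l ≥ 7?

Count contributing orbitals for each principal shell:
n=8 → 1; n=9 → 3.
Orbitals: 1 + 3 = 4. Including both spin states (m_s = ±1/2) gives 2 × 4 = 8 states.

8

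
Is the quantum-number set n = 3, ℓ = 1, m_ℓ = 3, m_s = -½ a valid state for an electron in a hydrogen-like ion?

No

The magnetic quantum number must satisfy −ℓ ≤ m_ℓ ≤ ℓ. With ℓ = 1, m_ℓ can only be -1, 0, 1, so m_ℓ = 3 is forbidden.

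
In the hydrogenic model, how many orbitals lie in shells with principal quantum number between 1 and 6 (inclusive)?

91

Shell n has n² orbitals: 1²=1 + 2²=4 + 3²=9 + 4²=16 + 5²=25 + 6²=36 = 91 orbitals.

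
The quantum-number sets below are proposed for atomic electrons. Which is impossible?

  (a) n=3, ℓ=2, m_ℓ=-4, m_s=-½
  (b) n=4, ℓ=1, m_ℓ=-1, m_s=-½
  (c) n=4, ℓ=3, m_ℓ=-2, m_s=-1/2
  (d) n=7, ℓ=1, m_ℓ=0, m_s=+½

(a)

(a) has |m_ℓ| = 4 > ℓ = 2, violating −ℓ ≤ m_ℓ ≤ ℓ.
The remaining sets (b), (c), (d) satisfy all four rules.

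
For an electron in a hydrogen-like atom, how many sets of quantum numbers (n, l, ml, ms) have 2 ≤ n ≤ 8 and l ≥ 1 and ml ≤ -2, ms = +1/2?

56

For each n in the range, tally the orbitals obeying l ≥ 1 and ml ≤ -2:
n=3 → 1; n=4 → 3; n=5 → 6; n=6 → 10; n=7 → 15; n=8 → 21.
Orbitals: 1 + 3 + 6 + 10 + 15 + 21 = 56. With ms fixed to +1/2 there is one state per orbital, so 56 states.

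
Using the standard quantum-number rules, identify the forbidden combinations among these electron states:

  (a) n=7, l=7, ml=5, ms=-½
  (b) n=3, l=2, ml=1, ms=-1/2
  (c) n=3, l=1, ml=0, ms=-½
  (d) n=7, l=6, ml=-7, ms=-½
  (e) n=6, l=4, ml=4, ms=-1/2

(a) has l = 7 ≥ n = 7, violating 0 ≤ l ≤ n−1.
(d) has |ml| = 7 > l = 6, violating −l ≤ ml ≤ l.
The remaining sets (b), (c), (e) satisfy all four rules.

(a) and (d)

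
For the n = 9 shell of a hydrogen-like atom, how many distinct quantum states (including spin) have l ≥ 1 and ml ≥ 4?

30

Orbitals with l ≥ 1 and ml ≥ 4, by l: l=4 → 1; l=5 → 2; l=6 → 3; l=7 → 4; l=8 → 5.
Orbitals: 1 + 2 + 3 + 4 + 5 = 15. Each orbital carries two spin states, so 15 × 2 = 30 states.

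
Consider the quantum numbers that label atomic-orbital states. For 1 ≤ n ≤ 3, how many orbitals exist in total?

14

Total orbitals = 1² + 2² + 3² = 14.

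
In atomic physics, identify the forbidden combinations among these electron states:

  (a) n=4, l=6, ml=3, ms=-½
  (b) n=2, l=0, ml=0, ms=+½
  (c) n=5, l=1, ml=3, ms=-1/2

(a) and (c)

(a) has l = 6 ≥ n = 4, violating 0 ≤ l ≤ n−1.
(c) has |ml| = 3 > l = 1, violating −l ≤ ml ≤ l.
The remaining set (b) satisfies all four rules.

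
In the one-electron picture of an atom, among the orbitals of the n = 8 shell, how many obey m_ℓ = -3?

5

For n = 8, ℓ ranges over 0 … 7.
Contributions: ℓ=3 → 1; ℓ=4 → 1; ℓ=5 → 1; ℓ=6 → 1; ℓ=7 → 1.
Total orbitals: 1 + 1 + 1 + 1 + 1 = 5.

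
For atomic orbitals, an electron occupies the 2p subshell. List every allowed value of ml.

The 2p subshell has l = 1, and ml takes every integer from −l to +l. With l = 1 that gives the 3 values -1, 0, 1.

-1, 0, 1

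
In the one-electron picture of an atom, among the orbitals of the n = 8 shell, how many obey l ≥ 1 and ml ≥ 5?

6

Go through l = 0, …, 7 (the values permitted for n = 8).
Per l-value: l=5 → 1; l=6 → 2; l=7 → 3.
Total orbitals: 1 + 2 + 3 = 6.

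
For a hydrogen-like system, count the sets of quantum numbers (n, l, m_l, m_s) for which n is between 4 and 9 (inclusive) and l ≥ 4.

350

Go shell by shell, enumerating (l, m_l) with l ≥ 4:
n=5 → 9; n=6 → 20; n=7 → 33; n=8 → 48; n=9 → 65.
Orbitals: 9 + 20 + 33 + 48 + 65 = 175. Including both spin states (m_s = ±1/2) gives 2 × 175 = 350 states.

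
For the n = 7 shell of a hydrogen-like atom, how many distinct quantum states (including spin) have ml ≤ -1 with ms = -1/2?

21

Per l-value: l=1 → 1; l=2 → 2; l=3 → 3; l=4 → 4; l=5 → 5; l=6 → 6.
Orbitals: 1 + 2 + 3 + 4 + 5 + 6 = 21. With ms fixed to a single value there is one state per orbital, giving 21 states.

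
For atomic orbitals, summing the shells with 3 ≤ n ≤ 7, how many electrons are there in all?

Shell n has n² orbitals: 3²=9 + 4²=16 + 5²=25 + 6²=36 + 7²=49 = 135 orbitals.
Two spin states per orbital: 2 × 135 = 270 electrons.

270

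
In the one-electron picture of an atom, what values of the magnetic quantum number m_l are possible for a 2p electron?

The 2p subshell has l = 1, and m_l takes every integer from −l to +l. With l = 1 that gives the 3 values -1, 0, 1.

-1, 0, 1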